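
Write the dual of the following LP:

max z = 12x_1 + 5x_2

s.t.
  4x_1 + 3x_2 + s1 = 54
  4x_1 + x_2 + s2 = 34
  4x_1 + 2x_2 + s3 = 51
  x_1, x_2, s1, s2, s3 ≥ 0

Primal max cᵀx s.t. Ax ≤ b, x ≥ 0  →  Dual min bᵀy s.t. Aᵀy ≥ c, y ≥ 0.

Minimize: z = 54y1 + 34y2 + 51y3

Subject to:
  4y1 + 4y2 + 4y3 ≥ 12
  3y1 + y2 + 2y3 ≥ 5
  y1, y2, y3 ≥ 0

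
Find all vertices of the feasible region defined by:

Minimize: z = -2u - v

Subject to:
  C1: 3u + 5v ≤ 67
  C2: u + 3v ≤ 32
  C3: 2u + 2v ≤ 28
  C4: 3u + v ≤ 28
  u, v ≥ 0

(0, 0), (9.333, 0), (7, 7), (5, 9), (0, 10.67)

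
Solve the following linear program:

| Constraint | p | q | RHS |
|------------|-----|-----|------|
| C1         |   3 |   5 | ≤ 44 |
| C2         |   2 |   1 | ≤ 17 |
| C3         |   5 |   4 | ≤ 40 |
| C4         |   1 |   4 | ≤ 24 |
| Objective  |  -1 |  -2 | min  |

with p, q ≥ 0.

Evaluate the objective at each vertex of the feasible region:
  z(0, 0) = 0
  z(8, 0) = -8
  z(4, 5) = -14  ←
  z(0, 6) = -12
The minimum is at p = 4, q = 5.

p = 4, q = 5, z = -14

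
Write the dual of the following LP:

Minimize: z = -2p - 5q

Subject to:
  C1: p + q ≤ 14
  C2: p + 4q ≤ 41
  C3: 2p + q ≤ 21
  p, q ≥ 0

Primal min cᵀx s.t. Ax ≤ b, x ≥ 0  →  Dual max −bᵀy s.t. Aᵀy ≥ −c, y ≥ 0.

Maximize: z = -14y1 - 41y2 - 21y3

Subject to:
  y1 + y2 + 2y3 ≥ 2
  y1 + 4y2 + y3 ≥ 5
  y1, y2, y3 ≥ 0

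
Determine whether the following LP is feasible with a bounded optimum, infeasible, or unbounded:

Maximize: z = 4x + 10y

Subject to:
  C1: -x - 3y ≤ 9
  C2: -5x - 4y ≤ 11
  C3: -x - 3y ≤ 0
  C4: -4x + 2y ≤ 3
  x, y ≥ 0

Unbounded (objective can increase without bound)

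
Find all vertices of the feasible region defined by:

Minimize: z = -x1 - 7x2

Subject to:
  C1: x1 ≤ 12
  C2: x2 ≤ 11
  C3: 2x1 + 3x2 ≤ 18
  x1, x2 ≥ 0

(0, 0), (9, 0), (0, 6)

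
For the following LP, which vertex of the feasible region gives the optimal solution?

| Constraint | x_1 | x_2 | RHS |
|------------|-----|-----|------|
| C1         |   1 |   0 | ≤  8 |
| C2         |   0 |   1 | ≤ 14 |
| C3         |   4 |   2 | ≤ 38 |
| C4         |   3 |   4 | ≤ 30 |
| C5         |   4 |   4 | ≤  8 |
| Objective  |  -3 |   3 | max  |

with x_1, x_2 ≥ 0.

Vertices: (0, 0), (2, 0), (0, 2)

Evaluate the objective at each vertex of the feasible region:
  z(0, 0) = 0
  z(2, 0) = -6
  z(0, 2) = 6  ←
The maximum is at x_1 = 0, x_2 = 2.

(0, 2)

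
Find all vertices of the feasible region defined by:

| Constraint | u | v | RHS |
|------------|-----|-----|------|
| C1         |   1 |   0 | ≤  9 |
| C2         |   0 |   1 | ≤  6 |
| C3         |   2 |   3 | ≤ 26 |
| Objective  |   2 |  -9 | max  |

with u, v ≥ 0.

(0, 0), (9, 0), (9, 2.667), (4, 6), (0, 6)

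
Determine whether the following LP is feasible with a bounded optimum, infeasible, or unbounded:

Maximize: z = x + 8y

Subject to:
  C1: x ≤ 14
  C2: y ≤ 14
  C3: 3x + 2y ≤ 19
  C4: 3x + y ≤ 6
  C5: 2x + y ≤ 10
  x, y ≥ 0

Feasible with a bounded optimal solution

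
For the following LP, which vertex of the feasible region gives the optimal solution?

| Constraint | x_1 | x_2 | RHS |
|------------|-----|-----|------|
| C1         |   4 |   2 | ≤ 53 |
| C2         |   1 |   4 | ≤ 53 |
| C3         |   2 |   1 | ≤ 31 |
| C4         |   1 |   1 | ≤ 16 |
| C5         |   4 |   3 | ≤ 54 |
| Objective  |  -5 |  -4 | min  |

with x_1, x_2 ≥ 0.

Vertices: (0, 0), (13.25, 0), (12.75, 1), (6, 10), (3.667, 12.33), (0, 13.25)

Evaluate the objective at each vertex of the feasible region:
  z(0, 0) = 0
  z(13.25, 0) = -66.25
  z(12.75, 1) = -67.75
  z(6, 10) = -70  ←
  z(3.667, 12.33) = -67.67
  z(0, 13.25) = -53
The minimum is at x_1 = 6, x_2 = 10.

(6, 10)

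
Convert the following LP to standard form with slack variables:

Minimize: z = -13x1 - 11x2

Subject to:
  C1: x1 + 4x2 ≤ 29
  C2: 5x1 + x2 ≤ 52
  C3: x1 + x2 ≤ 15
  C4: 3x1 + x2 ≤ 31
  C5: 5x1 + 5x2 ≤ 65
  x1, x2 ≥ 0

min z = -13x1 - 11x2

s.t.
  x1 + 4x2 + s1 = 29
  5x1 + x2 + s2 = 52
  x1 + x2 + s3 = 15
  3x1 + x2 + s4 = 31
  5x1 + 5x2 + s5 = 65
  x1, x2, s1, s2, s3, s4, s5 ≥ 0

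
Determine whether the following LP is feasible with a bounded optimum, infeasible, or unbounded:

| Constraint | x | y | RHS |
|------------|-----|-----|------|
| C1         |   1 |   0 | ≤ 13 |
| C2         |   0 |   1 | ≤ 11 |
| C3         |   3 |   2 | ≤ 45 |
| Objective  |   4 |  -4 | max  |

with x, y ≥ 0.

Feasible with a bounded optimal solution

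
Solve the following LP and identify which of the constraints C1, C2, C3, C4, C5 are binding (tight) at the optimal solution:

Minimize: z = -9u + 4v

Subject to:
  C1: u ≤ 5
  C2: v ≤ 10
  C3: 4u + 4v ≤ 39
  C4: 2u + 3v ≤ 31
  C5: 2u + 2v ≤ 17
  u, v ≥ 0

At u = 5, v = 0, compute slack b - a·x for each constraint:
  C1: 5 − 5 = 0  (binding)
  C2: 10 − 0 = 10  (slack)
  C3: 39 − 20 = 19  (slack)
  C4: 31 − 10 = 21  (slack)
  C5: 17 − 10 = 7  (slack)

Optimal: u = 5, v = 0
Binding: C1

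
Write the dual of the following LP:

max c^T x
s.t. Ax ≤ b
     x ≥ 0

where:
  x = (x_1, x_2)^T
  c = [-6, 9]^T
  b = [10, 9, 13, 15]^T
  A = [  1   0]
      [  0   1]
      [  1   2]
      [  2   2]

Primal max cᵀx s.t. Ax ≤ b, x ≥ 0  →  Dual min bᵀy s.t. Aᵀy ≥ c, y ≥ 0.

Minimize: z = 10y1 + 9y2 + 13y3 + 15y4

Subject to:
  y1 + y3 + 2y4 ≥ -6
  y2 + 2y3 + 2y4 ≥ 9
  y1, y2, y3, y4 ≥ 0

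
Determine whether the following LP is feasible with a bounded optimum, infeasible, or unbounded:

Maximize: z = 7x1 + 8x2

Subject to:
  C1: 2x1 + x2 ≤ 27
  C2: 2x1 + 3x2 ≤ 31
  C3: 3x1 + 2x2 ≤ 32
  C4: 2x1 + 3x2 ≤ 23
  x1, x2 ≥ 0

Feasible with a bounded optimal solution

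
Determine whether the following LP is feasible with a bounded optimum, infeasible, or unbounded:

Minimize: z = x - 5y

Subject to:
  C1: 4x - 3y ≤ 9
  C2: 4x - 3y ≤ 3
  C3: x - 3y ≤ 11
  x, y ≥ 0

Unbounded (objective can decrease without bound)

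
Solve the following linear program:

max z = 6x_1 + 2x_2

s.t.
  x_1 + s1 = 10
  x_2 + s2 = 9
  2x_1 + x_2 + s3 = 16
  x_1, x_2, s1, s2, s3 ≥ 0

Evaluate the objective at each vertex of the feasible region:
  z(0, 0) = 0
  z(8, 0) = 48  ←
  z(3.5, 9) = 39
  z(0, 9) = 18
The maximum is at x_1 = 8, x_2 = 0.

x_1 = 8, x_2 = 0, z = 48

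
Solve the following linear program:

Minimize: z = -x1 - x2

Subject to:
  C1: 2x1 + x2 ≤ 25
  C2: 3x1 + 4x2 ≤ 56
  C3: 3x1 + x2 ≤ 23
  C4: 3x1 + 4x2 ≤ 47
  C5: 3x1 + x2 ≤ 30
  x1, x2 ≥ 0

Evaluate the objective at each vertex of the feasible region:
  z(0, 0) = 0
  z(7.667, 0) = -7.667
  z(5, 8) = -13  ←
  z(0, 11.75) = -11.75
The minimum is at x1 = 5, x2 = 8.

x1 = 5, x2 = 8, z = -13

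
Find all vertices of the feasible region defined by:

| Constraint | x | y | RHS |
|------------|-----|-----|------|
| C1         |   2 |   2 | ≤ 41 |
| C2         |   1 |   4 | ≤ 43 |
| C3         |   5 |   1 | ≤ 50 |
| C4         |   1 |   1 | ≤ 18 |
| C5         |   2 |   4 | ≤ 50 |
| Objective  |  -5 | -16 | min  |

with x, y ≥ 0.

(0, 0), (10, 0), (8.333, 8.333), (7, 9), (0, 10.75)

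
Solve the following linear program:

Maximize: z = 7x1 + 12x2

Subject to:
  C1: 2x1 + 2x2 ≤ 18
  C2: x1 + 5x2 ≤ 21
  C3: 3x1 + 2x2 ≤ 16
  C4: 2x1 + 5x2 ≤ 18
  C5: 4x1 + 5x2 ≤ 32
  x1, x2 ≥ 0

Evaluate the objective at each vertex of the feasible region:
  z(0, 0) = 0
  z(5.333, 0) = 37.33
  z(4, 2) = 52  ←
  z(0, 3.6) = 43.2
The maximum is at x1 = 4, x2 = 2.

x1 = 4, x2 = 2, z = 52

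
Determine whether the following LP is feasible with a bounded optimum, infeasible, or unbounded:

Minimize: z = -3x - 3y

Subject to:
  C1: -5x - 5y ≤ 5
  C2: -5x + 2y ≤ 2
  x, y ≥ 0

Unbounded (objective can decrease without bound)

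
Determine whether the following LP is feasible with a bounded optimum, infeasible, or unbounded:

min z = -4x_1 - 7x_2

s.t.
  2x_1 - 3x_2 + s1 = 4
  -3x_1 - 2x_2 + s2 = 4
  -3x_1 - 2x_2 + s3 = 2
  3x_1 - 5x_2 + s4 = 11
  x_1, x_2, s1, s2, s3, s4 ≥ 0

Unbounded (objective can decrease without bound)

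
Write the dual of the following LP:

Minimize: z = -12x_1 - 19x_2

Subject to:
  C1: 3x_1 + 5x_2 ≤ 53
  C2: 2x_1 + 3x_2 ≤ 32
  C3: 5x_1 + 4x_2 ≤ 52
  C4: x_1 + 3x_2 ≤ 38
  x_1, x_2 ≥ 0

Primal min cᵀx s.t. Ax ≤ b, x ≥ 0  →  Dual max −bᵀy s.t. Aᵀy ≥ −c, y ≥ 0.

Maximize: z = -53y1 - 32y2 - 52y3 - 38y4

Subject to:
  3y1 + 2y2 + 5y3 + y4 ≥ 12
  5y1 + 3y2 + 4y3 + 3y4 ≥ 19
  y1, y2, y3, y4 ≥ 0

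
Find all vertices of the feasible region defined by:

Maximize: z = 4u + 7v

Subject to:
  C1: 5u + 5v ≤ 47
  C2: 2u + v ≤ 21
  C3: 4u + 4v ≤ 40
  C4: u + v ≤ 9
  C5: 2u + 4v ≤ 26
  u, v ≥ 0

(0, 0), (9, 0), (5, 4), (0, 6.5)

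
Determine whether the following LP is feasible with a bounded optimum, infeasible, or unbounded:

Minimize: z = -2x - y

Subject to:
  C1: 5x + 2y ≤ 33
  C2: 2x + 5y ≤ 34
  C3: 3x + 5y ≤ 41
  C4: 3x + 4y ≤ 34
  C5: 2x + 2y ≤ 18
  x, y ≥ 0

Feasible with a bounded optimal solution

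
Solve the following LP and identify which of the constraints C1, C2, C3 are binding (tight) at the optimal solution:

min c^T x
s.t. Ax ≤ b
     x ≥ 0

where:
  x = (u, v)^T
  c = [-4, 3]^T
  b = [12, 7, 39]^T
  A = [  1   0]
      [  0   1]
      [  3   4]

At u = 12, v = 0, compute slack b - a·x for each constraint:
  C1: 12 − 12 = 0  (binding)
  C2: 7 − 0 = 7  (slack)
  C3: 39 − 36 = 3  (slack)

Optimal: u = 12, v = 0
Binding: C1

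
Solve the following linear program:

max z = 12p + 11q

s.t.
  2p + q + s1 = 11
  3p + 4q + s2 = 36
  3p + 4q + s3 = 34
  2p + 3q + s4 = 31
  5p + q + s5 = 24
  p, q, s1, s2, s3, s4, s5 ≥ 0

Evaluate the objective at each vertex of the feasible region:
  z(0, 0) = 0
  z(4.8, 0) = 57.6
  z(4.333, 2.333) = 77.67
  z(2, 7) = 101  ←
  z(0, 8.5) = 93.5
The maximum is at p = 2, q = 7.

p = 2, q = 7, z = 101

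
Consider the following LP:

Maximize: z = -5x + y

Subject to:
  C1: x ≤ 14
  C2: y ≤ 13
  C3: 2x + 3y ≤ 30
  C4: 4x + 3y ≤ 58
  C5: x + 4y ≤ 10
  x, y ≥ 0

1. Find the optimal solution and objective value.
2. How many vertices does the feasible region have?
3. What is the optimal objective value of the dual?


1. x = 0, y = 2.5, z = 2.5
2. 3
3. 2.5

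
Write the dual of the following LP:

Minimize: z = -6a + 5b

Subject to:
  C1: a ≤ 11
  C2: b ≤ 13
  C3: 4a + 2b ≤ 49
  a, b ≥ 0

Primal min cᵀx s.t. Ax ≤ b, x ≥ 0  →  Dual max −bᵀy s.t. Aᵀy ≥ −c, y ≥ 0.

Maximize: z = -11y1 - 13y2 - 49y3

Subject to:
  y1 + 4y3 ≥ 6
  y2 + 2y3 ≥ -5
  y1, y2, y3 ≥ 0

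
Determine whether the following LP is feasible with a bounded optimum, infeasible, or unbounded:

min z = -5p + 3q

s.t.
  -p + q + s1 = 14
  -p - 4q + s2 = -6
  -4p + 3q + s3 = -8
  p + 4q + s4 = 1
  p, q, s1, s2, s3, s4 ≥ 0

Infeasible (no feasible solution exists)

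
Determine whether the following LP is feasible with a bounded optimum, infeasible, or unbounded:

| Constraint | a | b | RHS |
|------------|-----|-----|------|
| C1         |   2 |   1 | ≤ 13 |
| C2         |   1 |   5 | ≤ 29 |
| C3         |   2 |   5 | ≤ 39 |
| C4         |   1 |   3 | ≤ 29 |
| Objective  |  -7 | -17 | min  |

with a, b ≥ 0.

Feasible with a bounded optimal solution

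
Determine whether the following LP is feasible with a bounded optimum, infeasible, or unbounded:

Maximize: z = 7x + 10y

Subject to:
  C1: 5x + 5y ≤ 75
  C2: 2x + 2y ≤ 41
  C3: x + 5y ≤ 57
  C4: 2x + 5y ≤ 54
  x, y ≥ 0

Feasible with a bounded optimal solution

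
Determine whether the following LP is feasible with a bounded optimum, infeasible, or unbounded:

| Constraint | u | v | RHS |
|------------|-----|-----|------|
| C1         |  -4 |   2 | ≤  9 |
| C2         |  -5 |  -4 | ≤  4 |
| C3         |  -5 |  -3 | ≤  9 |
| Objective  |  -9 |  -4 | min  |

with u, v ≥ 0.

Unbounded (objective can decrease without bound)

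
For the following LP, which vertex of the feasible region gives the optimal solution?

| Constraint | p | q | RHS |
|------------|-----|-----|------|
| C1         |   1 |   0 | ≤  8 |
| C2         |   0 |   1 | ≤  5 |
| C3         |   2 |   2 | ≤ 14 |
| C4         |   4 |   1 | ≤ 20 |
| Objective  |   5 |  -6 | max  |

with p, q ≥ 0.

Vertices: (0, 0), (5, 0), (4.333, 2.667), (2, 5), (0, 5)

Evaluate the objective at each vertex of the feasible region:
  z(0, 0) = 0
  z(5, 0) = 25  ←
  z(4.333, 2.667) = 5.667
  z(2, 5) = -20
  z(0, 5) = -30
The maximum is at p = 5, q = 0.

(5, 0)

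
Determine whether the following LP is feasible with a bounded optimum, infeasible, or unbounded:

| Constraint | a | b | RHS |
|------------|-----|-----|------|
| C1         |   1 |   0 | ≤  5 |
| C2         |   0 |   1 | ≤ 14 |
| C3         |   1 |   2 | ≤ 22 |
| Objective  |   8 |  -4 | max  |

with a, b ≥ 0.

Feasible with a bounded optimal solution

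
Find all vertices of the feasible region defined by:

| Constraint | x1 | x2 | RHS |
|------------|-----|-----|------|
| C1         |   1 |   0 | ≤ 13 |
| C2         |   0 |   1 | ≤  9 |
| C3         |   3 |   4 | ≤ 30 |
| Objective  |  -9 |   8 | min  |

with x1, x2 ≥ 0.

(0, 0), (10, 0), (0, 7.5)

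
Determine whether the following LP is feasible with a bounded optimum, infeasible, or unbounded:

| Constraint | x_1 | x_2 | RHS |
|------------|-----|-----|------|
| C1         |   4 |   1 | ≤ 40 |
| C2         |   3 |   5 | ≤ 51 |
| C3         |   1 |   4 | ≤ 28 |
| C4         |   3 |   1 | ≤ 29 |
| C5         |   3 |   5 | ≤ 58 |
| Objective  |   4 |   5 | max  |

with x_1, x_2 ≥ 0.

Feasible with a bounded optimal solution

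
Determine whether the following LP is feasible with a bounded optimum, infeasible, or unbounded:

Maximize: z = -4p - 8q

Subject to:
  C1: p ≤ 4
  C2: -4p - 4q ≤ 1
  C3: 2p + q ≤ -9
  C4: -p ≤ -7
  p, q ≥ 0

Infeasible (no feasible solution exists)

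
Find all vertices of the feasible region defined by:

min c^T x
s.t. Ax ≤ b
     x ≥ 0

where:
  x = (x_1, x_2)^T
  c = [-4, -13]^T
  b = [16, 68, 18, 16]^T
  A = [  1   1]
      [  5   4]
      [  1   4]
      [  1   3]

(0, 0), (13.6, 0), (12.73, 1.091), (10, 2), (0, 4.5)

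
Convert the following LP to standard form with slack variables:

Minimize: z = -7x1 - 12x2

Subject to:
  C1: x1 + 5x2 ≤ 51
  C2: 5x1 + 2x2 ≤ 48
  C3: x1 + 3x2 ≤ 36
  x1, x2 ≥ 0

min z = -7x1 - 12x2

s.t.
  x1 + 5x2 + s1 = 51
  5x1 + 2x2 + s2 = 48
  x1 + 3x2 + s3 = 36
  x1, x2, s1, s2, s3 ≥ 0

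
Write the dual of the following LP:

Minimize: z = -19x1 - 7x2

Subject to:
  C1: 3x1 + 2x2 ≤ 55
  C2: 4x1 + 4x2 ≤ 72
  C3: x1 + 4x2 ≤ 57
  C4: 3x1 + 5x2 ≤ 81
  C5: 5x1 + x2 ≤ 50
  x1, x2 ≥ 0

Primal min cᵀx s.t. Ax ≤ b, x ≥ 0  →  Dual max −bᵀy s.t. Aᵀy ≥ −c, y ≥ 0.

Maximize: z = -55y1 - 72y2 - 57y3 - 81y4 - 50y5

Subject to:
  3y1 + 4y2 + y3 + 3y4 + 5y5 ≥ 19
  2y1 + 4y2 + 4y3 + 5y4 + y5 ≥ 7
  y1, y2, y3, y4, y5 ≥ 0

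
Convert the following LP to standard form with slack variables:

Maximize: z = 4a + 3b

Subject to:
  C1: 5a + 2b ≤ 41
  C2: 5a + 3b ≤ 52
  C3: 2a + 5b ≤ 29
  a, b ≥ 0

max z = 4a + 3b

s.t.
  5a + 2b + s1 = 41
  5a + 3b + s2 = 52
  2a + 5b + s3 = 29
  a, b, s1, s2, s3 ≥ 0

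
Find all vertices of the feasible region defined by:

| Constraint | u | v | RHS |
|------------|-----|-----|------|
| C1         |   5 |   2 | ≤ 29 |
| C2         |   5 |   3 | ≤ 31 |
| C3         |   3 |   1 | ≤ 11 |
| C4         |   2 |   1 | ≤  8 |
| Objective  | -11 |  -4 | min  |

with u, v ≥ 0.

(0, 0), (3.667, 0), (3, 2), (0, 8)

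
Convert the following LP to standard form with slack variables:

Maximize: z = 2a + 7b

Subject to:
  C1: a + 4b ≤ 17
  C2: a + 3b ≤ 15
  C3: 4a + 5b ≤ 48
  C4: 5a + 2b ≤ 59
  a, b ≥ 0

max z = 2a + 7b

s.t.
  a + 4b + s1 = 17
  a + 3b + s2 = 15
  4a + 5b + s3 = 48
  5a + 2b + s4 = 59
  a, b, s1, s2, s3, s4 ≥ 0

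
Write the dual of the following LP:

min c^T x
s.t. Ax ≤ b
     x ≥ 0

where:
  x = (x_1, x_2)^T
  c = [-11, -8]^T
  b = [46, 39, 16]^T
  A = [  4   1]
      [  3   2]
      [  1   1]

Primal min cᵀx s.t. Ax ≤ b, x ≥ 0  →  Dual max −bᵀy s.t. Aᵀy ≥ −c, y ≥ 0.

Maximize: z = -46y1 - 39y2 - 16y3

Subject to:
  4y1 + 3y2 + y3 ≥ 11
  y1 + 2y2 + y3 ≥ 8
  y1, y2, y3 ≥ 0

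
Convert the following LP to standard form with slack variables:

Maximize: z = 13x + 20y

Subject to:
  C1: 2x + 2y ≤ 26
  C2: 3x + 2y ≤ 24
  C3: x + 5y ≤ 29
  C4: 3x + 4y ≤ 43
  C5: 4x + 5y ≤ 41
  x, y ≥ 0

max z = 13x + 20y

s.t.
  2x + 2y + s1 = 26
  3x + 2y + s2 = 24
  x + 5y + s3 = 29
  3x + 4y + s4 = 43
  4x + 5y + s5 = 41
  x, y, s1, s2, s3, s4, s5 ≥ 0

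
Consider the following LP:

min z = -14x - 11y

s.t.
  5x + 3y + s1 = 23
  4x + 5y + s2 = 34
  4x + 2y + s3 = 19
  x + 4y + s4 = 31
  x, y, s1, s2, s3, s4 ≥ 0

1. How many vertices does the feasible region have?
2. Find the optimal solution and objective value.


1. 4
2. x = 1, y = 6, z = -80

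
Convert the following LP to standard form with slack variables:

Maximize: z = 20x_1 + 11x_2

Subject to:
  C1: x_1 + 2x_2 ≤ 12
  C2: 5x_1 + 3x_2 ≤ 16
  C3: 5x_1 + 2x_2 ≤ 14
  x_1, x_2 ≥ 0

max z = 20x_1 + 11x_2

s.t.
  x_1 + 2x_2 + s1 = 12
  5x_1 + 3x_2 + s2 = 16
  5x_1 + 2x_2 + s3 = 14
  x_1, x_2, s1, s2, s3 ≥ 0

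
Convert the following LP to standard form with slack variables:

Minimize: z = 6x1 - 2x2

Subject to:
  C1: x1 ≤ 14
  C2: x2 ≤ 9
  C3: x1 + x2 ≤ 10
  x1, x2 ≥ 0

min z = 6x1 - 2x2

s.t.
  x1 + s1 = 14
  x2 + s2 = 9
  x1 + x2 + s3 = 10
  x1, x2, s1, s2, s3 ≥ 0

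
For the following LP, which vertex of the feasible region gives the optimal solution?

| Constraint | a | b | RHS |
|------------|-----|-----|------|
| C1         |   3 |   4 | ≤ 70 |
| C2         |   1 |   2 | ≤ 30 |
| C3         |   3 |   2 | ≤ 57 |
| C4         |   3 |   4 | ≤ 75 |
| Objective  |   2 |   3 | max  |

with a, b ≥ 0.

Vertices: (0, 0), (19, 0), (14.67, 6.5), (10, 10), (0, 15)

Evaluate the objective at each vertex of the feasible region:
  z(0, 0) = 0
  z(19, 0) = 38
  z(14.67, 6.5) = 48.83
  z(10, 10) = 50  ←
  z(0, 15) = 45
The maximum is at a = 10, b = 10.

(10, 10)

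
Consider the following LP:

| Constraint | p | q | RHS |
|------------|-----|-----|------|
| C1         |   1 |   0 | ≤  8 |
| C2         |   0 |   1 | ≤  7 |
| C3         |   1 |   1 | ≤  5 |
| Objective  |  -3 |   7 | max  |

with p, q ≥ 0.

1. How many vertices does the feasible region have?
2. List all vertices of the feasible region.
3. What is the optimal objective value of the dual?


1. 3
2. (0, 0), (5, 0), (0, 5)
3. 35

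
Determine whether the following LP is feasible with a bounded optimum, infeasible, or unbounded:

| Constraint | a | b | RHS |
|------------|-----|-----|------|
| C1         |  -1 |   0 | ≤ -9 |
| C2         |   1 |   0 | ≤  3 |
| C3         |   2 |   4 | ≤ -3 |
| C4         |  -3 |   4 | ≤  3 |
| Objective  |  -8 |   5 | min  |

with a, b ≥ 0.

Infeasible (no feasible solution exists)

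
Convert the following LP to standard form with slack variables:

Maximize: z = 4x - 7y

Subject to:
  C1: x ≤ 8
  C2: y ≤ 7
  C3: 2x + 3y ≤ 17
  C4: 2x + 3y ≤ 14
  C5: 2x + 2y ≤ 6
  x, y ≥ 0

max z = 4x - 7y

s.t.
  x + s1 = 8
  y + s2 = 7
  2x + 3y + s3 = 17
  2x + 3y + s4 = 14
  2x + 2y + s5 = 6
  x, y, s1, s2, s3, s4, s5 ≥ 0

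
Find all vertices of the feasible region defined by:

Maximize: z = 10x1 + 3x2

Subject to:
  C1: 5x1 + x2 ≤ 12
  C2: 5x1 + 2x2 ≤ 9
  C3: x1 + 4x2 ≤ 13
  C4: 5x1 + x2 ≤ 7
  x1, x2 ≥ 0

(0, 0), (1.4, 0), (1, 2), (0.5556, 3.111), (0, 3.25)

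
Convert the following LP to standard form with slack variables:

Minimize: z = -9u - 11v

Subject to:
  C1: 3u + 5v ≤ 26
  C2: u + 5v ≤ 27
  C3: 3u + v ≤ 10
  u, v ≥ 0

min z = -9u - 11v

s.t.
  3u + 5v + s1 = 26
  u + 5v + s2 = 27
  3u + v + s3 = 10
  u, v, s1, s2, s3 ≥ 0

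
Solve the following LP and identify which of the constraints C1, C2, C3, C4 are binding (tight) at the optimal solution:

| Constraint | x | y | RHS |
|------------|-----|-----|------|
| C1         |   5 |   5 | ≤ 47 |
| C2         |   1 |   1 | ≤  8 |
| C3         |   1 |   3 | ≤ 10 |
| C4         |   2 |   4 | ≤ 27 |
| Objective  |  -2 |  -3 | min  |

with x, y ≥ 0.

At x = 7, y = 1, compute slack b - a·x for each constraint:
  C1: 47 − 40 = 7  (slack)
  C2: 8 − 8 = 0  (binding)
  C3: 10 − 10 = 0  (binding)
  C4: 27 − 18 = 9  (slack)

Optimal: x = 7, y = 1
Binding: C2, C3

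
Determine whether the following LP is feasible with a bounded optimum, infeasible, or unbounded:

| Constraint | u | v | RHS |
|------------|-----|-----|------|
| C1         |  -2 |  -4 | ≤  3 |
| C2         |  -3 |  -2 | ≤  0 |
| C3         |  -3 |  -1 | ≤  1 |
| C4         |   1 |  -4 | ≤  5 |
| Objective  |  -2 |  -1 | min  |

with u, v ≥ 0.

Unbounded (objective can decrease without bound)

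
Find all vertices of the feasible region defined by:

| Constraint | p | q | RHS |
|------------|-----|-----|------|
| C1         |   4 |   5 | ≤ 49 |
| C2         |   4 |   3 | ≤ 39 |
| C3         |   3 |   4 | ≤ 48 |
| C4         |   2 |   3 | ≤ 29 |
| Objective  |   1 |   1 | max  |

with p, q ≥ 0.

(0, 0), (9.75, 0), (6, 5), (1, 9), (0, 9.667)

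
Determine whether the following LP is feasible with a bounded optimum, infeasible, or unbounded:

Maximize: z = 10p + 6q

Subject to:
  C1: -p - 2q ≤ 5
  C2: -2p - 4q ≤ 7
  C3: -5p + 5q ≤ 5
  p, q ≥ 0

Unbounded (objective can increase without bound)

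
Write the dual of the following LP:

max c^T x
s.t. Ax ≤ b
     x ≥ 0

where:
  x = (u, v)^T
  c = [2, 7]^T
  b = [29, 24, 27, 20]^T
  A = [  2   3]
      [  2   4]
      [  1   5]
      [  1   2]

Primal max cᵀx s.t. Ax ≤ b, x ≥ 0  →  Dual min bᵀy s.t. Aᵀy ≥ c, y ≥ 0.

Minimize: z = 29y1 + 24y2 + 27y3 + 20y4

Subject to:
  2y1 + 2y2 + y3 + y4 ≥ 2
  3y1 + 4y2 + 5y3 + 2y4 ≥ 7
  y1, y2, y3, y4 ≥ 0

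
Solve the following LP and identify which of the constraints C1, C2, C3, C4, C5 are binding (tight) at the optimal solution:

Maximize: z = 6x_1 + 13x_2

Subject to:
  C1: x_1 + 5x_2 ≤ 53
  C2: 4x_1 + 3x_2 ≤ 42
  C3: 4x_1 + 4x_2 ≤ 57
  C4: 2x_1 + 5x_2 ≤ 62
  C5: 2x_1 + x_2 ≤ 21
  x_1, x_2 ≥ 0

At x_1 = 3, x_2 = 10, compute slack b - a·x for each constraint:
  C1: 53 − 53 = 0  (binding)
  C2: 42 − 42 = 0  (binding)
  C3: 57 − 52 = 5  (slack)
  C4: 62 − 56 = 6  (slack)
  C5: 21 − 16 = 5  (slack)

Optimal: x_1 = 3, x_2 = 10
Binding: C1, C2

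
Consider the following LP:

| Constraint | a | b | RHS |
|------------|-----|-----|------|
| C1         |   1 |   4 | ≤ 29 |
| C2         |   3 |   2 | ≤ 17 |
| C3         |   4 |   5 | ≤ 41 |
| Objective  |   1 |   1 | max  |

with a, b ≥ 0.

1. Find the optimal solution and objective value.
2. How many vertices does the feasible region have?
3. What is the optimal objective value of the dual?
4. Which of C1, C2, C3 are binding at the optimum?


1. a = 1, b = 7, z = 8
2. 4
3. 8
4. C1, C2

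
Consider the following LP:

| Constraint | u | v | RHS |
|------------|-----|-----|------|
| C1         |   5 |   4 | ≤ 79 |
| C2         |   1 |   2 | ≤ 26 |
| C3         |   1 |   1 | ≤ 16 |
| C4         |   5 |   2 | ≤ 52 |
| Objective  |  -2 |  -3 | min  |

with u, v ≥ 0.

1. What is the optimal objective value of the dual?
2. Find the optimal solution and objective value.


1. -42
2. u = 6, v = 10, z = -42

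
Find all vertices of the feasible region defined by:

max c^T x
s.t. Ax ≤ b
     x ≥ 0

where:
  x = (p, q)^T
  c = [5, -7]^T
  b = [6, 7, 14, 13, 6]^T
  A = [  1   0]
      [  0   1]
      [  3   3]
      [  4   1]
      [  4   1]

(0, 0), (1.5, 0), (0.4444, 4.222), (0, 4.667)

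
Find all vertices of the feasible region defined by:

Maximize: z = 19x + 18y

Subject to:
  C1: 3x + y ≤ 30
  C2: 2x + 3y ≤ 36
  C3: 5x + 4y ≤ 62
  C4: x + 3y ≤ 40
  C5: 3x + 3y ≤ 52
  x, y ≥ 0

(0, 0), (10, 0), (8.286, 5.143), (6, 8), (0, 12)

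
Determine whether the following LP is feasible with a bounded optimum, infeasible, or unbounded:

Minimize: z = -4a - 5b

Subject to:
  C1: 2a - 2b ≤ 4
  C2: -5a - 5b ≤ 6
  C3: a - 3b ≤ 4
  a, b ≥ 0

Unbounded (objective can decrease without bound)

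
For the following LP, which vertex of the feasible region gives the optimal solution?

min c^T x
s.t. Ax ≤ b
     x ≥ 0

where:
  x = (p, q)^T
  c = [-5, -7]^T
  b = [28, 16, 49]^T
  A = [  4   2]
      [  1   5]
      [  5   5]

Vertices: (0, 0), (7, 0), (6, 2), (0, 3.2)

Evaluate the objective at each vertex of the feasible region:
  z(0, 0) = 0
  z(7, 0) = -35
  z(6, 2) = -44  ←
  z(0, 3.2) = -22.4
The minimum is at p = 6, q = 2.

(6, 2)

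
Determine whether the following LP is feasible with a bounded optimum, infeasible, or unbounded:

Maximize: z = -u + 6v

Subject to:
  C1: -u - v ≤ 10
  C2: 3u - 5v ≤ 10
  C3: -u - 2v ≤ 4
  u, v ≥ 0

Unbounded (objective can increase without bound)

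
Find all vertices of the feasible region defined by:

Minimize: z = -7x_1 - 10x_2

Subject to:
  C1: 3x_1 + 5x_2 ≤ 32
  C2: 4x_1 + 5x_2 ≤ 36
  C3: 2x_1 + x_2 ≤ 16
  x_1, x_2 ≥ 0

(0, 0), (8, 0), (7.333, 1.333), (4, 4), (0, 6.4)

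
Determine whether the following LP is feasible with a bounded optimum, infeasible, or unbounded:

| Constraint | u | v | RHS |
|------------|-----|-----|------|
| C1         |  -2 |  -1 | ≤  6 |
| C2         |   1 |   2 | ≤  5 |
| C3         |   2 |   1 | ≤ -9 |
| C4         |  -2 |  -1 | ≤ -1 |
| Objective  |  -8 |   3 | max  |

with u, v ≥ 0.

Infeasible (no feasible solution exists)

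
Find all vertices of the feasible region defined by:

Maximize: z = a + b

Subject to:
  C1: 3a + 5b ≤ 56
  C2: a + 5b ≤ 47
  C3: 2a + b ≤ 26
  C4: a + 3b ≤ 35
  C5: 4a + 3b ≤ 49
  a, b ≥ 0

(0, 0), (12.25, 0), (7, 7), (4.5, 8.5), (0, 9.4)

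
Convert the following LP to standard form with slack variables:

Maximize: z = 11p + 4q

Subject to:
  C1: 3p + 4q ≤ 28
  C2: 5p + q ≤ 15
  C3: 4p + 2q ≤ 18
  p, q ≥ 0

max z = 11p + 4q

s.t.
  3p + 4q + s1 = 28
  5p + q + s2 = 15
  4p + 2q + s3 = 18
  p, q, s1, s2, s3 ≥ 0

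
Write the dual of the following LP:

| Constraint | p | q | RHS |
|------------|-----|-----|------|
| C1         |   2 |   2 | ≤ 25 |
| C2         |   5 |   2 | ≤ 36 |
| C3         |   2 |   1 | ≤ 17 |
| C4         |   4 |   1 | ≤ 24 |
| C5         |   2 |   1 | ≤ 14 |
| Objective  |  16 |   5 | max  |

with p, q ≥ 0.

Primal max cᵀx s.t. Ax ≤ b, x ≥ 0  →  Dual min bᵀy s.t. Aᵀy ≥ c, y ≥ 0.

Minimize: z = 25y1 + 36y2 + 17y3 + 24y4 + 14y5

Subject to:
  2y1 + 5y2 + 2y3 + 4y4 + 2y5 ≥ 16
  2y1 + 2y2 + y3 + y4 + y5 ≥ 5
  y1, y2, y3, y4, y5 ≥ 0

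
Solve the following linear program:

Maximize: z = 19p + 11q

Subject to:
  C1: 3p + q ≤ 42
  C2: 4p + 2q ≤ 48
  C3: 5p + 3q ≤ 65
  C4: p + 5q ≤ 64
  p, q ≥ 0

Evaluate the objective at each vertex of the feasible region:
  z(0, 0) = 0
  z(12, 0) = 228
  z(7, 10) = 243  ←
  z(6.045, 11.59) = 242.4
  z(0, 12.8) = 140.8
The maximum is at p = 7, q = 10.

p = 7, q = 10, z = 243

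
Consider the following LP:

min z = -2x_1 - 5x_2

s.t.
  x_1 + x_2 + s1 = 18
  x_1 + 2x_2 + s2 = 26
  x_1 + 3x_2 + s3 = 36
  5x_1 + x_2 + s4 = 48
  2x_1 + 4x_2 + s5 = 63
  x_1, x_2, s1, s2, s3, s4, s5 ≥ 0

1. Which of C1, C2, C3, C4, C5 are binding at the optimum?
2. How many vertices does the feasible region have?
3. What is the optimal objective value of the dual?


1. C2, C3
2. 5
3. -62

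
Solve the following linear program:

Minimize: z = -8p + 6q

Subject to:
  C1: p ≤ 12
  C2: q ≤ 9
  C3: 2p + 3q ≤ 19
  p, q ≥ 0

Evaluate the objective at each vertex of the feasible region:
  z(0, 0) = 0
  z(9.5, 0) = -76  ←
  z(0, 6.333) = 38
The minimum is at p = 9.5, q = 0.

p = 9.5, q = 0, z = -76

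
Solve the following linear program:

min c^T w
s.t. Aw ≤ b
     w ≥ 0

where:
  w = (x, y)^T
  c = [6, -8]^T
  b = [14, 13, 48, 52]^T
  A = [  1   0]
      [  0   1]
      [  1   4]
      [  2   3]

Evaluate the objective at each vertex of the feasible region:
  z(0, 0) = 0
  z(14, 0) = 84
  z(14, 8) = 20
  z(12.8, 8.8) = 6.4
  z(0, 12) = -96  ←
The minimum is at x = 0, y = 12.

x = 0, y = 12, z = -96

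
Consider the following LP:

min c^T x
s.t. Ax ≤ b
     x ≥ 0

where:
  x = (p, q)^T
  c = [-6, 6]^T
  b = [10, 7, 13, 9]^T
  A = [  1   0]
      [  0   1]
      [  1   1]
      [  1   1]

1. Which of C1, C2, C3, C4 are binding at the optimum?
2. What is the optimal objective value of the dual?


1. C4
2. -54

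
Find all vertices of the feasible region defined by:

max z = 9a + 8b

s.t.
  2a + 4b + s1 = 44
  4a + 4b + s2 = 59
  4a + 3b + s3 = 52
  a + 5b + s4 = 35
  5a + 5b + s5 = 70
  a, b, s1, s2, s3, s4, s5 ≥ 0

(0, 0), (13, 0), (10, 4), (8.75, 5.25), (0, 7)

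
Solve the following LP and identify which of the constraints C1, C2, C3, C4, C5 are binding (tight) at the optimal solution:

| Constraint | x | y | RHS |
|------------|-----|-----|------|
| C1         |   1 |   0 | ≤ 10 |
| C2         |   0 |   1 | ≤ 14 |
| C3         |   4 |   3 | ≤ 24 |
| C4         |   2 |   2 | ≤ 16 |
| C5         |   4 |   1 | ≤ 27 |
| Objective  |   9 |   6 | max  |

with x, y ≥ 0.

At x = 6, y = 0, compute slack b - a·x for each constraint:
  C1: 10 − 6 = 4  (slack)
  C2: 14 − 0 = 14  (slack)
  C3: 24 − 24 = 0  (binding)
  C4: 16 − 12 = 4  (slack)
  C5: 27 − 24 = 3  (slack)

Optimal: x = 6, y = 0
Binding: C3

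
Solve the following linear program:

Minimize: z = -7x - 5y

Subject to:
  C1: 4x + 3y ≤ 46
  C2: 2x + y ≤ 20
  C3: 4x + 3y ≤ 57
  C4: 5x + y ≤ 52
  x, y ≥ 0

Evaluate the objective at each vertex of the feasible region:
  z(0, 0) = 0
  z(10, 0) = -70
  z(7, 6) = -79  ←
  z(0, 15.33) = -76.67
The minimum is at x = 7, y = 6.

x = 7, y = 6, z = -79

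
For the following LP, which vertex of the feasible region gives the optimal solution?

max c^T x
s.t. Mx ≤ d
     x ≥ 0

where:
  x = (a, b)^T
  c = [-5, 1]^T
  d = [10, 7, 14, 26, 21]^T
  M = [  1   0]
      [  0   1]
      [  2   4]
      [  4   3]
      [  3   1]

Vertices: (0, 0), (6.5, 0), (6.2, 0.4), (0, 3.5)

Evaluate the objective at each vertex of the feasible region:
  z(0, 0) = 0
  z(6.5, 0) = -32.5
  z(6.2, 0.4) = -30.6
  z(0, 3.5) = 3.5  ←
The maximum is at a = 0, b = 3.5.

(0, 3.5)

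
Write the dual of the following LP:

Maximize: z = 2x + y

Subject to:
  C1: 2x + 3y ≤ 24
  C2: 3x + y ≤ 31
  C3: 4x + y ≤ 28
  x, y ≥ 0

Primal max cᵀx s.t. Ax ≤ b, x ≥ 0  →  Dual min bᵀy s.t. Aᵀy ≥ c, y ≥ 0.

Minimize: z = 24y1 + 31y2 + 28y3

Subject to:
  2y1 + 3y2 + 4y3 ≥ 2
  3y1 + y2 + y3 ≥ 1
  y1, y2, y3 ≥ 0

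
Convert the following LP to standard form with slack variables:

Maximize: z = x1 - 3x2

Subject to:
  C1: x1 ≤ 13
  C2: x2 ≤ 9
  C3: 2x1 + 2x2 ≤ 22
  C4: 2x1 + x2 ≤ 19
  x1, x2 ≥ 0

max z = x1 - 3x2

s.t.
  x1 + s1 = 13
  x2 + s2 = 9
  2x1 + 2x2 + s3 = 22
  2x1 + x2 + s4 = 19
  x1, x2, s1, s2, s3, s4 ≥ 0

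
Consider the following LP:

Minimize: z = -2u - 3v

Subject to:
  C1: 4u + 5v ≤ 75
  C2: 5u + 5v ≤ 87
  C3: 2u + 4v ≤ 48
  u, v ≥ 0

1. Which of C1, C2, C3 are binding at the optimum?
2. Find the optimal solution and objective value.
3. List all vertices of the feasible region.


1. C1, C3
2. u = 10, v = 7, z = -41
3. (0, 0), (17.4, 0), (12, 5.4), (10, 7), (0, 12)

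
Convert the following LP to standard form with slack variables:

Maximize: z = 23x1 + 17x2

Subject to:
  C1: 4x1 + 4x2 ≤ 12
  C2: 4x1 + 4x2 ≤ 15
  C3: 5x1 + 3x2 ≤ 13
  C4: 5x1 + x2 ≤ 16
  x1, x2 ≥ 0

max z = 23x1 + 17x2

s.t.
  4x1 + 4x2 + s1 = 12
  4x1 + 4x2 + s2 = 15
  5x1 + 3x2 + s3 = 13
  5x1 + x2 + s4 = 16
  x1, x2, s1, s2, s3, s4 ≥ 0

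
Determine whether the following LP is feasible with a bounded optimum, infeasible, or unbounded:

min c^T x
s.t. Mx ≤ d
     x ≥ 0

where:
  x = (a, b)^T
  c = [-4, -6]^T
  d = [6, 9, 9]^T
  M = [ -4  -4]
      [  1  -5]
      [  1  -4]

Unbounded (objective can decrease without bound)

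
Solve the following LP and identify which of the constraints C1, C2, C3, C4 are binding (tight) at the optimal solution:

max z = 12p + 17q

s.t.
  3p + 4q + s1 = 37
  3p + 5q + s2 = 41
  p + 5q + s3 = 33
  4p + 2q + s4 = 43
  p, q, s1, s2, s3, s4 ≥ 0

At p = 7, q = 4, compute slack b - a·x for each constraint:
  C1: 37 − 37 = 0  (binding)
  C2: 41 − 41 = 0  (binding)
  C3: 33 − 27 = 6  (slack)
  C4: 43 − 36 = 7  (slack)

Optimal: p = 7, q = 4
Binding: C1, C2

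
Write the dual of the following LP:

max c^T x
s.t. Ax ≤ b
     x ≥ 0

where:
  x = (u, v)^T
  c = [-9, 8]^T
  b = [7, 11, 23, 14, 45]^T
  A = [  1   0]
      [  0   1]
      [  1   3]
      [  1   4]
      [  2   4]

Primal max cᵀx s.t. Ax ≤ b, x ≥ 0  →  Dual min bᵀy s.t. Aᵀy ≥ c, y ≥ 0.

Minimize: z = 7y1 + 11y2 + 23y3 + 14y4 + 45y5

Subject to:
  y1 + y3 + y4 + 2y5 ≥ -9
  y2 + 3y3 + 4y4 + 4y5 ≥ 8
  y1, y2, y3, y4, y5 ≥ 0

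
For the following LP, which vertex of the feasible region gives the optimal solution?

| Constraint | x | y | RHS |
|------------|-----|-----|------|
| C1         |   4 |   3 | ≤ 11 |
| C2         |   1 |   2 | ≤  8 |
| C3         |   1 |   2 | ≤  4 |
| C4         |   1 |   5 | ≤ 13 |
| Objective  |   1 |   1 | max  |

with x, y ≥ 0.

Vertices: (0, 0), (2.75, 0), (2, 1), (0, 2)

Evaluate the objective at each vertex of the feasible region:
  z(0, 0) = 0
  z(2.75, 0) = 2.75
  z(2, 1) = 3  ←
  z(0, 2) = 2
The maximum is at x = 2, y = 1.

(2, 1)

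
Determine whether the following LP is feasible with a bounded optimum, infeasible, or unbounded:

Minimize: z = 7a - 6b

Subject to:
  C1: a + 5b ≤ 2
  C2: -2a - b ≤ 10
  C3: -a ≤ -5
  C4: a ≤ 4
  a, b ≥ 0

Infeasible (no feasible solution exists)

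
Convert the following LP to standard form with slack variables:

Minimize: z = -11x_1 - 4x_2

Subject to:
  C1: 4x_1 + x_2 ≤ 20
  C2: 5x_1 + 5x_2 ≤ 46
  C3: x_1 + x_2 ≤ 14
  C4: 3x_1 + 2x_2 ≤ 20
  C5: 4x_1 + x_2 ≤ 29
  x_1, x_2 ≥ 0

min z = -11x_1 - 4x_2

s.t.
  4x_1 + x_2 + s1 = 20
  5x_1 + 5x_2 + s2 = 46
  x_1 + x_2 + s3 = 14
  3x_1 + 2x_2 + s4 = 20
  4x_1 + x_2 + s5 = 29
  x_1, x_2, s1, s2, s3, s4, s5 ≥ 0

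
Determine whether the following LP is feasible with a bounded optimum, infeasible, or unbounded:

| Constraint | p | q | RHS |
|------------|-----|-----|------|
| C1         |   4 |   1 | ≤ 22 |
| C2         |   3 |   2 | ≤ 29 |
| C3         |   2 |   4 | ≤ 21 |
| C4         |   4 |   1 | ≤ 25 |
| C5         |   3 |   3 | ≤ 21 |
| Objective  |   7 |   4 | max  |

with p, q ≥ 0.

Feasible with a bounded optimal solution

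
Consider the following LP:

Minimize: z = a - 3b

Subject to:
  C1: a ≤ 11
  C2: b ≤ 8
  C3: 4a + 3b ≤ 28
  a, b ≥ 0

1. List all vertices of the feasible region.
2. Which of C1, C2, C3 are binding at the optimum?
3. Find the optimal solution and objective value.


1. (0, 0), (7, 0), (1, 8), (0, 8)
2. C2
3. a = 0, b = 8, z = -24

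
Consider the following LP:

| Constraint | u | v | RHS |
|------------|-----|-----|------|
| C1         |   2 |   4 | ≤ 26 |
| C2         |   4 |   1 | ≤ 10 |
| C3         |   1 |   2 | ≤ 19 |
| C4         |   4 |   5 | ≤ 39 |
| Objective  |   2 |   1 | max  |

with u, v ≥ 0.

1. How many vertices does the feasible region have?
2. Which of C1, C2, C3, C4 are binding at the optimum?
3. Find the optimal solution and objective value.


1. 4
2. C1, C2
3. u = 1, v = 6, z = 8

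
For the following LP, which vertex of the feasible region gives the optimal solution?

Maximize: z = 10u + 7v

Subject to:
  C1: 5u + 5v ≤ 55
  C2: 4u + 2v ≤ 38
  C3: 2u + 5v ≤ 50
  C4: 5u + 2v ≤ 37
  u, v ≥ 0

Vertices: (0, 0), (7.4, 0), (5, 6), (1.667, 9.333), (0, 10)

Evaluate the objective at each vertex of the feasible region:
  z(0, 0) = 0
  z(7.4, 0) = 74
  z(5, 6) = 92  ←
  z(1.667, 9.333) = 82
  z(0, 10) = 70
The maximum is at u = 5, v = 6.

(5, 6)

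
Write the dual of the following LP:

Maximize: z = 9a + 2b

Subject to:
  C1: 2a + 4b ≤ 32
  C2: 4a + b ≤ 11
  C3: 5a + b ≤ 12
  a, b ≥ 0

Primal max cᵀx s.t. Ax ≤ b, x ≥ 0  →  Dual min bᵀy s.t. Aᵀy ≥ c, y ≥ 0.

Minimize: z = 32y1 + 11y2 + 12y3

Subject to:
  2y1 + 4y2 + 5y3 ≥ 9
  4y1 + y2 + y3 ≥ 2
  y1, y2, y3 ≥ 0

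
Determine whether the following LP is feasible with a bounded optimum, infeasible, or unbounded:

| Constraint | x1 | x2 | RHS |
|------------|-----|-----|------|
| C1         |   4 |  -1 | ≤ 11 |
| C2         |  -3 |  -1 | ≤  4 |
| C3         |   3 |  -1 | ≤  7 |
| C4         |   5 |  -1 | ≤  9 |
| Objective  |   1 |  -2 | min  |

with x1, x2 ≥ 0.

Unbounded (objective can decrease without bound)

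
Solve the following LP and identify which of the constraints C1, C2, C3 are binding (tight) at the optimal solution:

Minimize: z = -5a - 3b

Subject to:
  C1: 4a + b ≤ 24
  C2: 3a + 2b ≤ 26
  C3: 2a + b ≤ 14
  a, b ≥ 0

At a = 2, b = 10, compute slack b - a·x for each constraint:
  C1: 24 − 18 = 6  (slack)
  C2: 26 − 26 = 0  (binding)
  C3: 14 − 14 = 0  (binding)

Optimal: a = 2, b = 10
Binding: C2, C3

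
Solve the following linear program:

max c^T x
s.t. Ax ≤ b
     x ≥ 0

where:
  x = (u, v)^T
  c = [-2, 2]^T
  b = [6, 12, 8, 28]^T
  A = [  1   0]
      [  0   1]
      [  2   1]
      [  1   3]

Evaluate the objective at each vertex of the feasible region:
  z(0, 0) = 0
  z(4, 0) = -8
  z(0, 8) = 16  ←
The maximum is at u = 0, v = 8.

u = 0, v = 8, z = 16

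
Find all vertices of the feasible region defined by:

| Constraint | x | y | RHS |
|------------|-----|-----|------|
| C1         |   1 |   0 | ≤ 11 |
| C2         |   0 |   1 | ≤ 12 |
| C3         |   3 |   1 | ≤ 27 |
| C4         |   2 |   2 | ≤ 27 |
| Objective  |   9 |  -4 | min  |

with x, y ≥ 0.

(0, 0), (9, 0), (6.75, 6.75), (1.5, 12), (0, 12)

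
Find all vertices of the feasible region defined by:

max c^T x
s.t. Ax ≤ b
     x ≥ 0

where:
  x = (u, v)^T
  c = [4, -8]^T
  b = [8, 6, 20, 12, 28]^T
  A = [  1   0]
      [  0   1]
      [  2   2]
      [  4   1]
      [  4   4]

(0, 0), (3, 0), (1.667, 5.333), (1, 6), (0, 6)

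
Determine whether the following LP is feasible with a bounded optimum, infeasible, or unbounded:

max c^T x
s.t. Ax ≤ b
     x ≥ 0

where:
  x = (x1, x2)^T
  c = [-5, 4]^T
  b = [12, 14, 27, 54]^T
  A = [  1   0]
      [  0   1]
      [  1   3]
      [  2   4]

Feasible with a bounded optimal solution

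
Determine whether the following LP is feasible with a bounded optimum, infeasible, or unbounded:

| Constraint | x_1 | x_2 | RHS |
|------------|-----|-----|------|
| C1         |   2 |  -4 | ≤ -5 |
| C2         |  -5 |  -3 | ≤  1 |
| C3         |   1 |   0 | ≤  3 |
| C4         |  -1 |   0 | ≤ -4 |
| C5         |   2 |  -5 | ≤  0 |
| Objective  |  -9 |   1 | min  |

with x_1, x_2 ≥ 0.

Infeasible (no feasible solution exists)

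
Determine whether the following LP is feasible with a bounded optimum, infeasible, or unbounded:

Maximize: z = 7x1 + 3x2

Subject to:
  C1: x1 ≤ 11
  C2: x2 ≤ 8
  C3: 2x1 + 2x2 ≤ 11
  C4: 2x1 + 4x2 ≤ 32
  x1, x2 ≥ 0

Feasible with a bounded optimal solution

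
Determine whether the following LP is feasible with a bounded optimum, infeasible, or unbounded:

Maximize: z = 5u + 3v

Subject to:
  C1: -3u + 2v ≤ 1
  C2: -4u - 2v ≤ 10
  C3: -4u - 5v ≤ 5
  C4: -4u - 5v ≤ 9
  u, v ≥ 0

Unbounded (objective can increase without bound)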